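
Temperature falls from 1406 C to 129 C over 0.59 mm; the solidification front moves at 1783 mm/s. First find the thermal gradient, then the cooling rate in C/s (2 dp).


G = (1406-129)/0.59 = 2164.40677966 C/mm
CR = 2164.40677966 * 1783 = 3859137.29 C/s


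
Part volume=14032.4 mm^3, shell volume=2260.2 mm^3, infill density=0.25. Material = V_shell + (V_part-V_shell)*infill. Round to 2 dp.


V_infill = (14032.4 - 2260.2) * 0.25 = 2943.05
V_total = 2260.2 + 2943.05 = 5203.25 mm^3


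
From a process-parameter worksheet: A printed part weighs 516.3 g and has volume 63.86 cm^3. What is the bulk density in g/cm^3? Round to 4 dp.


rho = 516.3 / 63.86 = 8.0849 g/cm^3


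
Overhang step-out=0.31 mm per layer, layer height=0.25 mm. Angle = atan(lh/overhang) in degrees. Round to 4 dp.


angle = atan(0.25/0.31) = 38.8845 degrees


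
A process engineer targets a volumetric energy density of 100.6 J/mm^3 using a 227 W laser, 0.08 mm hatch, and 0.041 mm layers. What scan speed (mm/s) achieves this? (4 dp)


v = 227 / (100.6*0.08*0.041) = 687.9455 mm/s


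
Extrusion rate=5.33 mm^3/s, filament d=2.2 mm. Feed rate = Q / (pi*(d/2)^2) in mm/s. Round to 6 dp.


A = pi*(2.2/2)^2 = 3.801327
v = 5.33 / 3.801327 = 1.402142 mm/s


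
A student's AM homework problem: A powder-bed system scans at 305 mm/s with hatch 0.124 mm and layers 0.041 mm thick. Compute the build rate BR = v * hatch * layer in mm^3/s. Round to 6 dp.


Rate = 305 * 0.124 * 0.041 = 1.55062 mm^3/s


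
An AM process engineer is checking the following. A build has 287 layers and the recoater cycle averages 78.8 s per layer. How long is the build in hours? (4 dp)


t = 287 * 78.8 / 3600 = 6.2821 hrs


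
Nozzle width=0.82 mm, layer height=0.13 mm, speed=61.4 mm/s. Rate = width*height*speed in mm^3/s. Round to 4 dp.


Rate = 0.82 * 0.13 * 61.4 = 6.5452 mm^3/s


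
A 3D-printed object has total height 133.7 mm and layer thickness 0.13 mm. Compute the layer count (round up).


Layers = ceil(133.7/0.13) = 1029


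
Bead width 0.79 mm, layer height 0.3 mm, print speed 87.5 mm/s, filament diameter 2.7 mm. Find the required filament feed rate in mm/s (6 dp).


Q = 0.79 * 0.3 * 87.5 = 20.7375 mm^3/s
A_fil = pi*(2.7/2)^2 = 5.72555261 mm^2
v_feed = 20.7375 / 5.72555261 = 3.621921 mm/s


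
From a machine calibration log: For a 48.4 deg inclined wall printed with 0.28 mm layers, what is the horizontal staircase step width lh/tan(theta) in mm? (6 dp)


step = 0.28 / tan(48.4) = 0.248596 mm


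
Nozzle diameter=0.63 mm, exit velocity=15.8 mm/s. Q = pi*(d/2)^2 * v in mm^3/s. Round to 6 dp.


A = pi*(0.63/2)^2 = 0.31172453 mm^2
Q = 0.31172453 * 15.8 = 4.925248 mm^3/s


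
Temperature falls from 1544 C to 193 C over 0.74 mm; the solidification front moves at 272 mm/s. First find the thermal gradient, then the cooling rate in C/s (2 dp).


G = (1544-193)/0.74 = 1825.67567568 C/mm
CR = 1825.67567568 * 272 = 496583.78 C/s


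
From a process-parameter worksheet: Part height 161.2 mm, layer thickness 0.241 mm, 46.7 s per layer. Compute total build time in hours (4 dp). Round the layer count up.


Layers = ceil(161.2/0.241) = 669
t = 669 * 46.7 / 3600 = 8.6784 hrs


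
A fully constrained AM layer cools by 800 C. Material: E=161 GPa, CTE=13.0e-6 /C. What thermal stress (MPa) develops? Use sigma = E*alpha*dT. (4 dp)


sigma = 161*1000 * 13.0e-6 * 800 = 1674.4 MPa


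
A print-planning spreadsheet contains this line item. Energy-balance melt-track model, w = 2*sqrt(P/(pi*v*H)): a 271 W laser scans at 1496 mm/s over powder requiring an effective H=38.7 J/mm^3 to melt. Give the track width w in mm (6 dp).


w = 2*sqrt(271/(pi*1496*38.7)) = 0.0772 mm


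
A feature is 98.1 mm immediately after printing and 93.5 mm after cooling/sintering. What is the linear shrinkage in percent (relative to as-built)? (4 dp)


Shrinkage = ((98.1-93.5)/98.1)*100 = 4.6891 %


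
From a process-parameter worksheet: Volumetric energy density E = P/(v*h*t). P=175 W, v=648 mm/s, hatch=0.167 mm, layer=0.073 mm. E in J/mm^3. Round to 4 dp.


E = 175 / (648*0.167*0.073) = 22.1525 J/mm^3


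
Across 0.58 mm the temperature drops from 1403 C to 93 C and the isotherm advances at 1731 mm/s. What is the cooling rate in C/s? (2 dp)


G = (1403-93)/0.58 = 2258.62068966 C/mm
CR = 2258.62068966 * 1731 = 3909672.41 C/s


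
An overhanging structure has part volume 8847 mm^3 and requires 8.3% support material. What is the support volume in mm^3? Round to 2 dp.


V_support = 8847 * 0.083 = 734.3 mm^3


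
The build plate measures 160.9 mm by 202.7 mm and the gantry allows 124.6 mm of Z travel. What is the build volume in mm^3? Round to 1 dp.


V = 160.9 * 202.7 * 124.6 = 4063758.0 mm^3


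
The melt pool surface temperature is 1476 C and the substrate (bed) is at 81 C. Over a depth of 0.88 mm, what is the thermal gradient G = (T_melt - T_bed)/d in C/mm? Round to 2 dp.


G = (1476-81)/0.88 = 1585.23 C/mm


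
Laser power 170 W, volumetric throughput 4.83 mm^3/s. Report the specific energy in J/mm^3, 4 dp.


SE = 170 / 4.83 = 35.1967 J/mm^3


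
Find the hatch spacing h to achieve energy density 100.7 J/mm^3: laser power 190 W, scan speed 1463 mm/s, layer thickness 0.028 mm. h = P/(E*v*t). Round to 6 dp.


h = 190 / (100.7*1463*0.028) = 0.04606 mm


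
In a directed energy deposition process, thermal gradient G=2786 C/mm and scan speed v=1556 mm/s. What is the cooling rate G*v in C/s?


CR = 2786 * 1556 = 4335016 C/s


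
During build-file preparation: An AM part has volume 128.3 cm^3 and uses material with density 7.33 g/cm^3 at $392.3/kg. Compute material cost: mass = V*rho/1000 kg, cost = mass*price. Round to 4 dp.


Mass = 128.3*7.33/1000 = 0.940439 kg
Cost = 0.940439 * 392.3 = 368.9342 $


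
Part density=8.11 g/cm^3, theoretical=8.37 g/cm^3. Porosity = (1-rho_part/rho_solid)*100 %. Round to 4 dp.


Porosity = (1-8.11/8.37)*100 = 3.1063 %


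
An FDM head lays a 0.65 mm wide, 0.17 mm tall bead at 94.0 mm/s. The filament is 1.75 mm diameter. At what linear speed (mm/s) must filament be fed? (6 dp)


Q = 0.65 * 0.17 * 94.0 = 10.387 mm^3/s
A_fil = pi*(1.75/2)^2 = 2.40528188 mm^2
v_feed = 10.387 / 2.40528188 = 4.318413 mm/s


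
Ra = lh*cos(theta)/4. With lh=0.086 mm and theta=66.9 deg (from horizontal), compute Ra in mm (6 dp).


Ra = 0.086 * cos(66.9) / 4 = 0.008435 mm


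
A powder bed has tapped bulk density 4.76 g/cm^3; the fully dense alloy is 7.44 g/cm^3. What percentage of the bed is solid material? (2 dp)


Packing = (4.76/7.44)*100 = 63.98 %


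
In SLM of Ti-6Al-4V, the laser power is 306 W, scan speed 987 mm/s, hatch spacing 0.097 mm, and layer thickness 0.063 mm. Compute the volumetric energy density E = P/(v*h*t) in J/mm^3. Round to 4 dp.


E = 306 / (987*0.097*0.063) = 50.7332 J/mm^3


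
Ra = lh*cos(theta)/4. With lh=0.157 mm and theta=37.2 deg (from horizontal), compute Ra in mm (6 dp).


Ra = 0.157 * cos(37.2) / 4 = 0.031264 mm


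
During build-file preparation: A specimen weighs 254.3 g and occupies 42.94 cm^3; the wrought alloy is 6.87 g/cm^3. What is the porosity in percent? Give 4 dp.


rho_part = 254.3 / 42.94 = 5.92221705 g/cm^3
Porosity = (1 - 5.92221705/6.87)*100 = 13.796 %


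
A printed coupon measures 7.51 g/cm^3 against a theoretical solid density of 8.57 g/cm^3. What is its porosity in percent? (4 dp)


Porosity = (1-7.51/8.57)*100 = 12.3687 %


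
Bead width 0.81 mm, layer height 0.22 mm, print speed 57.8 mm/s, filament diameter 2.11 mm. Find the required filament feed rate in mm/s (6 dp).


Q = 0.81 * 0.22 * 57.8 = 10.29996 mm^3/s
A_fil = pi*(2.11/2)^2 = 3.49667116 mm^2
v_feed = 10.29996 / 3.49667116 = 2.945647 mm/s


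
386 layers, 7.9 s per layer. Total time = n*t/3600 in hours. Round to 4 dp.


t = 386 * 7.9 / 3600 = 0.8471 hrs


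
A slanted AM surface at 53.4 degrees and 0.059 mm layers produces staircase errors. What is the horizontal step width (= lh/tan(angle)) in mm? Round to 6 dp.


step = 0.059 / tan(53.4) = 0.043817 mm


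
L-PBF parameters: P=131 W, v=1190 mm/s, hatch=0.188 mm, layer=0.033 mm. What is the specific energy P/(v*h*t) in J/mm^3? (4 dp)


Build rate = 1190 * 0.188 * 0.033 = 7.38276 mm^3/s
SE = 131 / 7.38276 = 17.744 J/mm^3


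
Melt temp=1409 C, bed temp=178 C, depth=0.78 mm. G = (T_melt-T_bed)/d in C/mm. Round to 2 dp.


G = (1409-178)/0.78 = 1578.21 C/mm


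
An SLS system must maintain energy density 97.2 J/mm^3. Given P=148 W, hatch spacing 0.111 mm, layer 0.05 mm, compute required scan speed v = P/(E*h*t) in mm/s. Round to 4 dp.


v = 148 / (97.2*0.111*0.05) = 274.3484 mm/s


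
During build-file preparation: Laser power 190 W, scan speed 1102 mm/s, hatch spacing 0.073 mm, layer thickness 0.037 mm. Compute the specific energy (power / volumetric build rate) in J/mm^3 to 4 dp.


Build rate = 1102 * 0.073 * 0.037 = 2.976502 mm^3/s
SE = 190 / 2.976502 = 63.8333 J/mm^3


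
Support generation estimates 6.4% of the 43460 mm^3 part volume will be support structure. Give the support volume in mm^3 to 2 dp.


V_support = 43460 * 0.064 = 2781.44 mm^3


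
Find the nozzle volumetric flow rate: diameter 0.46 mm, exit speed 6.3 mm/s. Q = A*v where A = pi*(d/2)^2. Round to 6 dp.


A = pi*(0.46/2)^2 = 0.16619025 mm^2
Q = 0.16619025 * 6.3 = 1.046999 mm^3/s


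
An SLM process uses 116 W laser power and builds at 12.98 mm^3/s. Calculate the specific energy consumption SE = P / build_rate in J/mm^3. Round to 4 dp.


SE = 116 / 12.98 = 8.9368 J/mm^3


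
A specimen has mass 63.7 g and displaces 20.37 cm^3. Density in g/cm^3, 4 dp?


rho = 63.7 / 20.37 = 3.1271 g/cm^3


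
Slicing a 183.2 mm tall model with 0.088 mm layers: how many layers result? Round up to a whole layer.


Layers = ceil(183.2/0.088) = 2082


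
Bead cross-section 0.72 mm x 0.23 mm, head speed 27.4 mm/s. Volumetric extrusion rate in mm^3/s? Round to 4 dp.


Rate = 0.72 * 0.23 * 27.4 = 4.5374 mm^3/s


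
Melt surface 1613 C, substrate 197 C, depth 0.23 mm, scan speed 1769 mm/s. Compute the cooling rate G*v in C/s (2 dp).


G = (1613-197)/0.23 = 6156.52173913 C/mm
CR = 6156.52173913 * 1769 = 10890886.96 C/s


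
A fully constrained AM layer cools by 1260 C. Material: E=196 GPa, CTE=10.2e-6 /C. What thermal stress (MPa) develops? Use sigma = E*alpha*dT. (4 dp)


sigma = 196*1000 * 10.2e-6 * 1260 = 2518.992 MPa


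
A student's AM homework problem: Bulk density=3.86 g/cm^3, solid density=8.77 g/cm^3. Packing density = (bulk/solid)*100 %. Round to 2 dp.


Packing = (3.86/8.77)*100 = 44.01 %


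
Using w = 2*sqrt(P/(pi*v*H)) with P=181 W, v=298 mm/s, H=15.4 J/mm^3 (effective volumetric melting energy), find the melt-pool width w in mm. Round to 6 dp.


w = 2*sqrt(181/(pi*298*15.4)) = 0.224092 mm


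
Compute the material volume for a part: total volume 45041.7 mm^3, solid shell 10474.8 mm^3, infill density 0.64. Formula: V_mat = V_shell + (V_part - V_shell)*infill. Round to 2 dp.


V_infill = (45041.7 - 10474.8) * 0.64 = 22122.82
V_total = 10474.8 + 22122.82 = 32597.62 mm^3


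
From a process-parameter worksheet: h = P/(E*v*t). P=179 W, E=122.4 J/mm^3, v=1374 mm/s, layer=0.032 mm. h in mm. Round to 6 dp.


h = 179 / (122.4*1374*0.032) = 0.033261 mm


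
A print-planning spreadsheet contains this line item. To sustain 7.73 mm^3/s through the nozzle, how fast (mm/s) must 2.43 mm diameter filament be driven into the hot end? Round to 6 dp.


A = pi*(2.43/2)^2 = 4.637698
v = 7.73 / 4.637698 = 1.666775 mm/s


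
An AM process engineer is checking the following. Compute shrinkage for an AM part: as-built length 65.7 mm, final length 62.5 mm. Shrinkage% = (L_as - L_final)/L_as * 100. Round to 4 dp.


Shrinkage = ((65.7-62.5)/65.7)*100 = 4.8706 %


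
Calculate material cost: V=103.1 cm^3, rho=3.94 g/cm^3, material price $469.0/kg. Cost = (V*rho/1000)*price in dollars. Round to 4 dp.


Mass = 103.1*3.94/1000 = 0.406214 kg
Cost = 0.406214 * 469.0 = 190.5144 $


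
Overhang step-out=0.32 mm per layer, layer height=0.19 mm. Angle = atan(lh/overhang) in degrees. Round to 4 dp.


angle = atan(0.19/0.32) = 30.6997 degrees


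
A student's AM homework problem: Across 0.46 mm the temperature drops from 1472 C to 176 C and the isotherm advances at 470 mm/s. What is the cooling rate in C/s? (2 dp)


G = (1472-176)/0.46 = 2817.39130435 C/mm
CR = 2817.39130435 * 470 = 1324173.91 C/s


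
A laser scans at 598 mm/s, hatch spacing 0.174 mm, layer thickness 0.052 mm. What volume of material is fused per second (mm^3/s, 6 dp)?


Rate = 598 * 0.174 * 0.052 = 5.410704 mm^3/s


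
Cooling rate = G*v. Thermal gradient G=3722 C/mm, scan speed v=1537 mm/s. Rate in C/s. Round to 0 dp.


CR = 3722 * 1537 = 5720714 C/s


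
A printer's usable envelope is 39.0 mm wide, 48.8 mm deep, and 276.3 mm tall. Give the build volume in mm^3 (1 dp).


V = 39.0 * 48.8 * 276.3 = 525854.2 mm^3


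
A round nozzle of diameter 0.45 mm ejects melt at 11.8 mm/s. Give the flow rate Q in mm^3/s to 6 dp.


A = pi*(0.45/2)^2 = 0.15904313 mm^2
Q = 0.15904313 * 11.8 = 1.876709 mm^3/s


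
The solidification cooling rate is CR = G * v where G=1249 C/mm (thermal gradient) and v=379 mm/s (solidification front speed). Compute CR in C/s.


CR = 1249 * 379 = 473371 C/s


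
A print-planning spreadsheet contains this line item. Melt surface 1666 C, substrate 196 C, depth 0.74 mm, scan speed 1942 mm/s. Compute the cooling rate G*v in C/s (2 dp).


G = (1666-196)/0.74 = 1986.48648649 C/mm
CR = 1986.48648649 * 1942 = 3857756.76 C/s


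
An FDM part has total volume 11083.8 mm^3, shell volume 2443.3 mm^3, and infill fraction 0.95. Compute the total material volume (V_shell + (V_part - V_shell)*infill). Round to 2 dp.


V_infill = (11083.8 - 2443.3) * 0.95 = 8208.48
V_total = 2443.3 + 8208.48 = 10651.78 mm^3


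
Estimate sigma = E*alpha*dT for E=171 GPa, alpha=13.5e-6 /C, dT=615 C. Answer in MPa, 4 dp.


sigma = 171*1000 * 13.5e-6 * 615 = 1419.7275 MPa


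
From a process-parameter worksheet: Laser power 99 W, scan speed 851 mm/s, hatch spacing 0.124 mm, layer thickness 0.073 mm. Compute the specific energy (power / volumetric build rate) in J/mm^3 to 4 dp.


Build rate = 851 * 0.124 * 0.073 = 7.703252 mm^3/s
SE = 99 / 7.703252 = 12.8517 J/mm^3


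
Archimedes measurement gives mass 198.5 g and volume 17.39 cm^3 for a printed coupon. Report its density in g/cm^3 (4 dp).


rho = 198.5 / 17.39 = 11.4146 g/cm^3


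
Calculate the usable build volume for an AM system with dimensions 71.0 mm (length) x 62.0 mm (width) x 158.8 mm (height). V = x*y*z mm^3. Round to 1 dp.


V = 71.0 * 62.0 * 158.8 = 699037.6 mm^3


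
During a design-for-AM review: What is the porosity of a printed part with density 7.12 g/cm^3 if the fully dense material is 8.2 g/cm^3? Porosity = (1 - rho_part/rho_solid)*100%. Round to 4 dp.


Porosity = (1-7.12/8.2)*100 = 13.1707 %


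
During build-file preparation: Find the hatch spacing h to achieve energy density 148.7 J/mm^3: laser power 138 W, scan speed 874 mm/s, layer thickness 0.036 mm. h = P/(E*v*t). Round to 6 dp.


h = 138 / (148.7*874*0.036) = 0.029495 mm


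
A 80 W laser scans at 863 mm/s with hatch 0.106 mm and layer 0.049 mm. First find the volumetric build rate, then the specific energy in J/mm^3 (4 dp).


Build rate = 863 * 0.106 * 0.049 = 4.482422 mm^3/s
SE = 80 / 4.482422 = 17.8475 J/mm^3


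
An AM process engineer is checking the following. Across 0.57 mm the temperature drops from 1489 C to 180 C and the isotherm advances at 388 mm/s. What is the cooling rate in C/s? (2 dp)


G = (1489-180)/0.57 = 2296.49122807 C/mm
CR = 2296.49122807 * 388 = 891038.6 C/s


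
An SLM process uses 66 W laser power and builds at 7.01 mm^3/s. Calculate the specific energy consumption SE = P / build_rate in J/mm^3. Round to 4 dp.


SE = 66 / 7.01 = 9.4151 J/mm^3


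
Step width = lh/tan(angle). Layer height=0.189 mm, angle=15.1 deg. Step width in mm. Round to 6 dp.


step = 0.189 / tan(15.1) = 0.700465 mm


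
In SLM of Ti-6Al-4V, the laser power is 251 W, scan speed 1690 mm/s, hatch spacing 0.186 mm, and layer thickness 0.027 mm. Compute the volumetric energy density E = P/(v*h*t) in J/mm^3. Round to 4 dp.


E = 251 / (1690*0.186*0.027) = 29.574 J/mm^3


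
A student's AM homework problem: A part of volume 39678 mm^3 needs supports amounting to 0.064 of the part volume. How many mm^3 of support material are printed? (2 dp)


V_support = 39678 * 0.064 = 2539.39 mm^3


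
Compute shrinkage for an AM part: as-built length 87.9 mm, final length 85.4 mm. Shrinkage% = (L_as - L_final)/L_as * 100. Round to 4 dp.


Shrinkage = ((87.9-85.4)/87.9)*100 = 2.8441 %


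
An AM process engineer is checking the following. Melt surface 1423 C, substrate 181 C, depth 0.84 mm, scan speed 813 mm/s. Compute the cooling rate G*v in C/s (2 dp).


G = (1423-181)/0.84 = 1478.57142857 C/mm
CR = 1478.57142857 * 813 = 1202078.57 C/s


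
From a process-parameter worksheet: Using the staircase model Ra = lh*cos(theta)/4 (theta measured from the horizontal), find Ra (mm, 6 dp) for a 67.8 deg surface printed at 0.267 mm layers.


Ra = 0.267 * cos(67.8) / 4 = 0.025221 mm


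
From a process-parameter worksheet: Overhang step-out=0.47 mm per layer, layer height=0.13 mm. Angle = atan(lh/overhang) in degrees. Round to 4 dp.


angle = atan(0.13/0.47) = 15.4612 degrees


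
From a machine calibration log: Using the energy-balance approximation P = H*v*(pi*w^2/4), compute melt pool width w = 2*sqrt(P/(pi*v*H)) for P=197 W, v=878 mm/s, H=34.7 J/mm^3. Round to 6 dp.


w = 2*sqrt(197/(pi*878*34.7)) = 0.090735 mm


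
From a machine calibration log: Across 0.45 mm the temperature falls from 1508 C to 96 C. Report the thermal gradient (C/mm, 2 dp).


G = (1508-96)/0.45 = 3137.78 C/mm


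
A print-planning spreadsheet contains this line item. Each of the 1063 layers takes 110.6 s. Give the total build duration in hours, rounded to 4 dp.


t = 1063 * 110.6 / 3600 = 32.6577 hrs


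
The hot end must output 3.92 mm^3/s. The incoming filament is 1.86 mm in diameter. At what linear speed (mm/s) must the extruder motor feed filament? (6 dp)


A = pi*(1.86/2)^2 = 2.717163
v = 3.92 / 2.717163 = 1.442681 mm/s


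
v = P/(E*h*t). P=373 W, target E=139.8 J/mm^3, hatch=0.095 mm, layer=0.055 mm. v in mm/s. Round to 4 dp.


v = 373 / (139.8*0.095*0.055) = 510.6406 mm/s


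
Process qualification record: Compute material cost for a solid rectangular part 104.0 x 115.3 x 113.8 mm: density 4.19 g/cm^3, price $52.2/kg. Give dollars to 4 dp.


V = 104.0 * 115.3 * 113.8 = 1364598.56 mm^3 = 1364.59856 cm^3
Mass = 1364.59856 * 4.19 / 1000 = 5.71766797 kg
Cost = 5.71766797 * 52.2 = 298.4623 $


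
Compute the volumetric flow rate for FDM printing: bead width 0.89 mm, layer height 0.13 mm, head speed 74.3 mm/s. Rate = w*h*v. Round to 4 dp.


Rate = 0.89 * 0.13 * 74.3 = 8.5965 mm^3/s


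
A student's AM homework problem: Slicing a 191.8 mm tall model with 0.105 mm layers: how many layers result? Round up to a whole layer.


Layers = ceil(191.8/0.105) = 1827


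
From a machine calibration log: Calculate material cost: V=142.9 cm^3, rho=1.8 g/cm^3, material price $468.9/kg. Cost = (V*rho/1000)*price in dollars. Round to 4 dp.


Mass = 142.9*1.8/1000 = 0.25722 kg
Cost = 0.25722 * 468.9 = 120.6105 $


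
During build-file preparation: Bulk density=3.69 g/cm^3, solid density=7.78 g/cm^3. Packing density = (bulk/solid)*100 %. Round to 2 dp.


Packing = (3.69/7.78)*100 = 47.43 %


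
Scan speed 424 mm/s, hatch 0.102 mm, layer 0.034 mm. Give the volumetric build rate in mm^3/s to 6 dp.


Rate = 424 * 0.102 * 0.034 = 1.470432 mm^3/s


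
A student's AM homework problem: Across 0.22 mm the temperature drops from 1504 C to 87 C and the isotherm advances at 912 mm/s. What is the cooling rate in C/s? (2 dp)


G = (1504-87)/0.22 = 6440.90909091 C/mm
CR = 6440.90909091 * 912 = 5874109.09 C/s


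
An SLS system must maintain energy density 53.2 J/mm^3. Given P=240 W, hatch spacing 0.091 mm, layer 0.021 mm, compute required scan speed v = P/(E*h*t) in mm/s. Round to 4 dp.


v = 240 / (53.2*0.091*0.021) = 2360.6898 mm/s


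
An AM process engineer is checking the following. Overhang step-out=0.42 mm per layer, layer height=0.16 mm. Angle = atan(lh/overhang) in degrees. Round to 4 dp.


angle = atan(0.16/0.42) = 20.8545 degrees


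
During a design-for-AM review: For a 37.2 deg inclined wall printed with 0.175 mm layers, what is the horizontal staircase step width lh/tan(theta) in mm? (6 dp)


step = 0.175 / tan(37.2) = 0.230554 mm


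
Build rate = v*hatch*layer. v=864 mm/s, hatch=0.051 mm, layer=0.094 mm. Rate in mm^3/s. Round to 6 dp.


Rate = 864 * 0.051 * 0.094 = 4.142016 mm^3/s


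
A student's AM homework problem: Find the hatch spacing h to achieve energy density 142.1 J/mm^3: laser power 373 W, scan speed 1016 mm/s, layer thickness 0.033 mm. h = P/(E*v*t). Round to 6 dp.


h = 373 / (142.1*1016*0.033) = 0.07829 mm


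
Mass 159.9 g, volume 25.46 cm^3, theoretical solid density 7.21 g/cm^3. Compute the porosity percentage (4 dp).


rho_part = 159.9 / 25.46 = 6.28043991 g/cm^3
Porosity = (1 - 6.28043991/7.21)*100 = 12.8927 %


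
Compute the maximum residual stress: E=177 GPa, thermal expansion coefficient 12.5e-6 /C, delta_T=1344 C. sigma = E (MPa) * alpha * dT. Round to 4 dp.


sigma = 177*1000 * 12.5e-6 * 1344 = 2973.6 MPa


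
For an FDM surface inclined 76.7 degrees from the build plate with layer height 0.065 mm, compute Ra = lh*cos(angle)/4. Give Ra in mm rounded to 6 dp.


Ra = 0.065 * cos(76.7) / 4 = 0.003738 mm


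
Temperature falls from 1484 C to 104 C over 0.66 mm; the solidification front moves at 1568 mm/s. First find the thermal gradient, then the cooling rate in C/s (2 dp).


G = (1484-104)/0.66 = 2090.90909091 C/mm
CR = 2090.90909091 * 1568 = 3278545.45 C/s


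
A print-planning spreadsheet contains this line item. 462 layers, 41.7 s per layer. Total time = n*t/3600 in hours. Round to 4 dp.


t = 462 * 41.7 / 3600 = 5.3515 hrs


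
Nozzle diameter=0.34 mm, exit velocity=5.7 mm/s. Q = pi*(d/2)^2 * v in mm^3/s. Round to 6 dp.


A = pi*(0.34/2)^2 = 0.09079203 mm^2
Q = 0.09079203 * 5.7 = 0.517515 mm^3/s


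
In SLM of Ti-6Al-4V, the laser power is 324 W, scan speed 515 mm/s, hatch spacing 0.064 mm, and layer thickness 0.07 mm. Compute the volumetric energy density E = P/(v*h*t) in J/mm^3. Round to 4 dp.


E = 324 / (515*0.064*0.07) = 140.43 J/mm^3


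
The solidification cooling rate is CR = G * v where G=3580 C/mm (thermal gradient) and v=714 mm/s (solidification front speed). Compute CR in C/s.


CR = 3580 * 714 = 2556120 C/s


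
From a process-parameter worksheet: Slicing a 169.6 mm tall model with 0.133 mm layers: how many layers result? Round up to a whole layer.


Layers = ceil(169.6/0.133) = 1276


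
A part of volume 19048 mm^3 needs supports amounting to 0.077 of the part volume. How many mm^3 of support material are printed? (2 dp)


V_support = 19048 * 0.077 = 1466.7 mm^3


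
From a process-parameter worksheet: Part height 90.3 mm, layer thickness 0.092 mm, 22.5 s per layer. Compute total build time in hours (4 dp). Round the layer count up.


Layers = ceil(90.3/0.092) = 982
t = 982 * 22.5 / 3600 = 6.1375 hrs


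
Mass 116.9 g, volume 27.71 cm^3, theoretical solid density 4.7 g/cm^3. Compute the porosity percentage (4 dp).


rho_part = 116.9 / 27.71 = 4.21869361 g/cm^3
Porosity = (1 - 4.21869361/4.7)*100 = 10.2406 %


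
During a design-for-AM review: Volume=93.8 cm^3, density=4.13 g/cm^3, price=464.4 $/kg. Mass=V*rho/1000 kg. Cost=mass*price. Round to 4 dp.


Mass = 93.8*4.13/1000 = 0.387394 kg
Cost = 0.387394 * 464.4 = 179.9058 $


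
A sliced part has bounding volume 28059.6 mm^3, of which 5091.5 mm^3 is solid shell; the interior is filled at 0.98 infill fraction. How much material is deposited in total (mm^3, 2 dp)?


V_infill = (28059.6 - 5091.5) * 0.98 = 22508.74
V_total = 5091.5 + 22508.74 = 27600.24 mm^3


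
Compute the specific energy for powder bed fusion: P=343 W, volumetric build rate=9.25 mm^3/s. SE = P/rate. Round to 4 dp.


SE = 343 / 9.25 = 37.0811 J/mm^3


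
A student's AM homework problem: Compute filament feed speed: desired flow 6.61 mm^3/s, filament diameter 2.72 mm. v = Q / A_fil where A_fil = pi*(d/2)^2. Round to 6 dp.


A = pi*(2.72/2)^2 = 5.81069
v = 6.61 / 5.81069 = 1.137559 mm/s


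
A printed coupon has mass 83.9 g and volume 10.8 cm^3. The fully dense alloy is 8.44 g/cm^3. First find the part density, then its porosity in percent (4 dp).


rho_part = 83.9 / 10.8 = 7.76851852 g/cm^3
Porosity = (1 - 7.76851852/8.44)*100 = 7.9559 %


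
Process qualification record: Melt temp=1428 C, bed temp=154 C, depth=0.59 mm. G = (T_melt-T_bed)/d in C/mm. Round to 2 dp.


G = (1428-154)/0.59 = 2159.32 C/mm


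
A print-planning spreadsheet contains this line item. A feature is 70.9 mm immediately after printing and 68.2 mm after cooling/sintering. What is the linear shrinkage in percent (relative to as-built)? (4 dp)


Shrinkage = ((70.9-68.2)/70.9)*100 = 3.8082 %


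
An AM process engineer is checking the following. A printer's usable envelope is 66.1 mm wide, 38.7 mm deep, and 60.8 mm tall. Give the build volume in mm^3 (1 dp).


V = 66.1 * 38.7 * 60.8 = 155530.7 mm^3


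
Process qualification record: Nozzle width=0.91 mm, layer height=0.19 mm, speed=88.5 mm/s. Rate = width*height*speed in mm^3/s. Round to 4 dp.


Rate = 0.91 * 0.19 * 88.5 = 15.3017 mm^3/s


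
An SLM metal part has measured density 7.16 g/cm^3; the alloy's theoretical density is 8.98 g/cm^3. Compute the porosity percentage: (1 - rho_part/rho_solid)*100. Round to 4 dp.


Porosity = (1-7.16/8.98)*100 = 20.2673 %


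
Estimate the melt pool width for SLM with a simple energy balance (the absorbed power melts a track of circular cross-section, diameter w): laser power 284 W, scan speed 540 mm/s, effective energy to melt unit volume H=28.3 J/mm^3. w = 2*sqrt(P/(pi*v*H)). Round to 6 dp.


w = 2*sqrt(284/(pi*540*28.3)) = 0.153824 mm


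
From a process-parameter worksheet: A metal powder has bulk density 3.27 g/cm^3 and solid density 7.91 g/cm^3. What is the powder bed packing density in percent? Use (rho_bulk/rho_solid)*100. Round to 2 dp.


Packing = (3.27/7.91)*100 = 41.34 %


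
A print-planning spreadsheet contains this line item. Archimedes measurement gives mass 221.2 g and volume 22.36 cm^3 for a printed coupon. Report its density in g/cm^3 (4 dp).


rho = 221.2 / 22.36 = 9.8927 g/cm^3


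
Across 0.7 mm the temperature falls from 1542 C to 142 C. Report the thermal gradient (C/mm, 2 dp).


G = (1542-142)/0.7 = 2000.0 C/mm


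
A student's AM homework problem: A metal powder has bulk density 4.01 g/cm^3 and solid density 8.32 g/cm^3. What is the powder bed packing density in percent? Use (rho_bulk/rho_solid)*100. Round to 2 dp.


Packing = (4.01/8.32)*100 = 48.2 %


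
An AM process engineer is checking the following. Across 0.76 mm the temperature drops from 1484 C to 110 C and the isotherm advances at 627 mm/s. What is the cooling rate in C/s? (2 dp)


G = (1484-110)/0.76 = 1807.89473684 C/mm
CR = 1807.89473684 * 627 = 1133550.0 C/s


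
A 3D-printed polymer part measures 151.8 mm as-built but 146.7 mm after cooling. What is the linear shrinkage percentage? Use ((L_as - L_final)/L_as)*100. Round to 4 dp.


Shrinkage = ((151.8-146.7)/151.8)*100 = 3.3597 %


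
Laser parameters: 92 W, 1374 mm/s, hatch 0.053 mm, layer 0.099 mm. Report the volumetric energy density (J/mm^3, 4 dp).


E = 92 / (1374*0.053*0.099) = 12.7612 J/mm^3


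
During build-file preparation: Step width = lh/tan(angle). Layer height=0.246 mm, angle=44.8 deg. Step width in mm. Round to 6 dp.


step = 0.246 / tan(44.8) = 0.247723 mm


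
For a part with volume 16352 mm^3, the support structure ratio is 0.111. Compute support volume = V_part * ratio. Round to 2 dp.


V_support = 16352 * 0.111 = 1815.07 mm^3


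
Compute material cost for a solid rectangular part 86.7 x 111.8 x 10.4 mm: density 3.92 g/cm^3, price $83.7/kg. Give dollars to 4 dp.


V = 86.7 * 111.8 * 10.4 = 100807.824 mm^3 = 100.807824 cm^3
Mass = 100.807824 * 3.92 / 1000 = 0.39516667 kg
Cost = 0.39516667 * 83.7 = 33.0755 $


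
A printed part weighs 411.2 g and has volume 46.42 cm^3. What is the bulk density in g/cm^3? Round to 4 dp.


rho = 411.2 / 46.42 = 8.8583 g/cm^3


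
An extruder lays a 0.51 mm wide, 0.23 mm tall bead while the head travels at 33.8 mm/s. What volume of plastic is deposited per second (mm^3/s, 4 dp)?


Rate = 0.51 * 0.23 * 33.8 = 3.9647 mm^3/s


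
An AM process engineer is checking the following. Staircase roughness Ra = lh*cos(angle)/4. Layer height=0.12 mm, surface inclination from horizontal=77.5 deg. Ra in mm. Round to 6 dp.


Ra = 0.12 * cos(77.5) / 4 = 0.006493 mm


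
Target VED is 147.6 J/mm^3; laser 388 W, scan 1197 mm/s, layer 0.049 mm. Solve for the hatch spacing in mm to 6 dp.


h = 388 / (147.6*1197*0.049) = 0.044818 mm


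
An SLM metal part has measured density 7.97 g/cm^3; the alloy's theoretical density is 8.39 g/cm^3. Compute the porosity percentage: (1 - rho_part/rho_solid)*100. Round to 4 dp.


Porosity = (1-7.97/8.39)*100 = 5.006 %


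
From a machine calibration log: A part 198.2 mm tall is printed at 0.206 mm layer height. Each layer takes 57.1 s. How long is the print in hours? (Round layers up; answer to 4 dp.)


Layers = ceil(198.2/0.206) = 963
t = 963 * 57.1 / 3600 = 15.2743 hrs


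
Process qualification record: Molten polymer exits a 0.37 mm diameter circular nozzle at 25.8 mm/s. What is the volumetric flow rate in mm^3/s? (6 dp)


A = pi*(0.37/2)^2 = 0.10752101 mm^2
Q = 0.10752101 * 25.8 = 2.774042 mm^3/s


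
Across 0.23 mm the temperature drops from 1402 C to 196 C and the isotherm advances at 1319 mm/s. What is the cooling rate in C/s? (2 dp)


G = (1402-196)/0.23 = 5243.47826087 C/mm
CR = 5243.47826087 * 1319 = 6916147.83 C/s


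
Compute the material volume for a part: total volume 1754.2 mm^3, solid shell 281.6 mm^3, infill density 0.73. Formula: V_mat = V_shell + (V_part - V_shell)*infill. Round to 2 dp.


V_infill = (1754.2 - 281.6) * 0.73 = 1075.0
V_total = 281.6 + 1075.0 = 1356.6 mm^3


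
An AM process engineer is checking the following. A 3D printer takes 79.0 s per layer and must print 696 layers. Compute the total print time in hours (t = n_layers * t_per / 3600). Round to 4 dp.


t = 696 * 79.0 / 3600 = 15.2733 hrs


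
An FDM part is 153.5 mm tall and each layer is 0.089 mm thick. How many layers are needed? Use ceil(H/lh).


Layers = ceil(153.5/0.089) = 1725


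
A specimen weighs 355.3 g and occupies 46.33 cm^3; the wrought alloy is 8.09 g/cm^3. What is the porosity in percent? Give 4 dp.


rho_part = 355.3 / 46.33 = 7.66889704 g/cm^3
Porosity = (1 - 7.66889704/8.09)*100 = 5.2052 %


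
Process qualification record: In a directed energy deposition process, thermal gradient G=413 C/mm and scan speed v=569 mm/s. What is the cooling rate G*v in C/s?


CR = 413 * 569 = 234997 C/s


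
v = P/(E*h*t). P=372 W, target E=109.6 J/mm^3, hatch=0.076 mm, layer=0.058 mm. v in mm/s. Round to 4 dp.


v = 372 / (109.6*0.076*0.058) = 770.0001 mm/s


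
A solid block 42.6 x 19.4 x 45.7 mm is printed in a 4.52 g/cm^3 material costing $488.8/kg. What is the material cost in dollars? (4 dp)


V = 42.6 * 19.4 * 45.7 = 37768.308 mm^3 = 37.768308 cm^3
Mass = 37.768308 * 4.52 / 1000 = 0.17071275 kg
Cost = 0.17071275 * 488.8 = 83.4444 $


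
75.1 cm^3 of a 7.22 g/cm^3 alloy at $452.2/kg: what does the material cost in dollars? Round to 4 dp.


Mass = 75.1*7.22/1000 = 0.542222 kg
Cost = 0.542222 * 452.2 = 245.1928 $


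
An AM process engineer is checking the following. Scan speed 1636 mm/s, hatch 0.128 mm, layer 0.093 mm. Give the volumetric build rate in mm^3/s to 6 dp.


Rate = 1636 * 0.128 * 0.093 = 19.474944 mm^3/s


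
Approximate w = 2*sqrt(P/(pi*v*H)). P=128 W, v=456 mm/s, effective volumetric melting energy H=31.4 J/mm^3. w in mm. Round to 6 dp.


w = 2*sqrt(128/(pi*456*31.4)) = 0.106687 mm


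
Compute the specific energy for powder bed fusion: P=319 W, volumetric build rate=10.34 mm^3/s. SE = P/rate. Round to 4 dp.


SE = 319 / 10.34 = 30.8511 J/mm^3


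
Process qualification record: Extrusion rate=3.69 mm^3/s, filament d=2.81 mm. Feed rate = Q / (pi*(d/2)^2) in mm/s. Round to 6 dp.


A = pi*(2.81/2)^2 = 6.201582
v = 3.69 / 6.201582 = 0.595009 mm/s


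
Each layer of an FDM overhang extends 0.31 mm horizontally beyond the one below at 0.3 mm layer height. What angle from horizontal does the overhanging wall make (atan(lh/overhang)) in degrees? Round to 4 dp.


angle = atan(0.3/0.31) = 44.0608 degrees


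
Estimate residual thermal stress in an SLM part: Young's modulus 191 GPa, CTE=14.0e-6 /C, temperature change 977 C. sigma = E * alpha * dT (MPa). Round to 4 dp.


sigma = 191*1000 * 14.0e-6 * 977 = 2612.498 MPa


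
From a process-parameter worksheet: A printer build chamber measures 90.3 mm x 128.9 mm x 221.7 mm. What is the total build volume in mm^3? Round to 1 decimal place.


V = 90.3 * 128.9 * 221.7 = 2580514.8 mm^3


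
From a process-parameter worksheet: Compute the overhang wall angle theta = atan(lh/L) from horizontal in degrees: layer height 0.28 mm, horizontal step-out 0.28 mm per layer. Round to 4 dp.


angle = atan(0.28/0.28) = 45.0 degrees


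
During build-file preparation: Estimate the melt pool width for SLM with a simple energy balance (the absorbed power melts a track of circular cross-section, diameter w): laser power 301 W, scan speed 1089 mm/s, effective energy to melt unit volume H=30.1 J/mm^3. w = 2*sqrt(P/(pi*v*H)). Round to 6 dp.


w = 2*sqrt(301/(pi*1089*30.1)) = 0.108129 mm


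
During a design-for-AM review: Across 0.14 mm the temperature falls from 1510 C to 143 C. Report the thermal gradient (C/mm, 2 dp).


G = (1510-143)/0.14 = 9764.29 C/mm


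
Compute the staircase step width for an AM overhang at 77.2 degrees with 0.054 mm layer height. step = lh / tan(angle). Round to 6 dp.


step = 0.054 / tan(77.2) = 0.012268 mm


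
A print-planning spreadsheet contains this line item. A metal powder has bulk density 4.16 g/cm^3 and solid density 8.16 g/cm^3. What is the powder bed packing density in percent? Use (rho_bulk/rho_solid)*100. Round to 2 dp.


Packing = (4.16/8.16)*100 = 50.98 %


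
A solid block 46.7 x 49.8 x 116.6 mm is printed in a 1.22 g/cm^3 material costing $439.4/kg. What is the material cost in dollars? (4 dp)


V = 46.7 * 49.8 * 116.6 = 271171.956 mm^3 = 271.171956 cm^3
Mass = 271.171956 * 1.22 / 1000 = 0.33082979 kg
Cost = 0.33082979 * 439.4 = 145.3666 $


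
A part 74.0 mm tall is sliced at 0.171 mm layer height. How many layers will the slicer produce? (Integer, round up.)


Layers = ceil(74.0/0.171) = 433


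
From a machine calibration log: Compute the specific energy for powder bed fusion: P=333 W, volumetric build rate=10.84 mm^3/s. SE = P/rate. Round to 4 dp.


SE = 333 / 10.84 = 30.7196 J/mm^3


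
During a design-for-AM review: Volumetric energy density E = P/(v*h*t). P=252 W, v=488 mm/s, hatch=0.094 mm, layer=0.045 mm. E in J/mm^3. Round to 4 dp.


E = 252 / (488*0.094*0.045) = 122.0788 J/mm^3


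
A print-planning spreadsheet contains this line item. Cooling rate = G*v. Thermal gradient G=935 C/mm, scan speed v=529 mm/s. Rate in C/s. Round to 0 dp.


CR = 935 * 529 = 494615 C/s


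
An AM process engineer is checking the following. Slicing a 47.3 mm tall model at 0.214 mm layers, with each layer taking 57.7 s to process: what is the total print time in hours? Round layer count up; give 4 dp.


Layers = ceil(47.3/0.214) = 222
t = 222 * 57.7 / 3600 = 3.5582 hrs


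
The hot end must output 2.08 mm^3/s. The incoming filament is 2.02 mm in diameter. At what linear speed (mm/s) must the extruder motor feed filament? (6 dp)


A = pi*(2.02/2)^2 = 3.204739
v = 2.08 / 3.204739 = 0.649039 mm/s


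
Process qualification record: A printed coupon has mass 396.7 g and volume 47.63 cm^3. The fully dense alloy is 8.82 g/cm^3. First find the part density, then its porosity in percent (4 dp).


rho_part = 396.7 / 47.63 = 8.32878438 g/cm^3
Porosity = (1 - 8.32878438/8.82)*100 = 5.5693 %


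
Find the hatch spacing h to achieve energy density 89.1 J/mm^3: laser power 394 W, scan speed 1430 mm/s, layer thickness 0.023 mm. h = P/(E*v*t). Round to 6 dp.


h = 394 / (89.1*1430*0.023) = 0.134448 mm


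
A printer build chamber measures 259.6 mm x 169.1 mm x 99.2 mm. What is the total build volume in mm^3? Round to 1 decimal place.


V = 259.6 * 169.1 * 99.2 = 4354717.3 mm^3


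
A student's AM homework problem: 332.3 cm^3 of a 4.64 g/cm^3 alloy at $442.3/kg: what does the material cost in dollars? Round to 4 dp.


Mass = 332.3*4.64/1000 = 1.541872 kg
Cost = 1.541872 * 442.3 = 681.97 $


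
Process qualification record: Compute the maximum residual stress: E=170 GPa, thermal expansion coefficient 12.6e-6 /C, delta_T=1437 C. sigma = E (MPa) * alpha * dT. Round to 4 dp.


sigma = 170*1000 * 12.6e-6 * 1437 = 3078.054 MPa


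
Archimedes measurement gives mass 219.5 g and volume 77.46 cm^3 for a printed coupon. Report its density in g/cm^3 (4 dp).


rho = 219.5 / 77.46 = 2.8337 g/cm^3


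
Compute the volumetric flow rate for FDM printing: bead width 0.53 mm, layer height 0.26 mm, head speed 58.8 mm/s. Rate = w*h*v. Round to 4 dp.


Rate = 0.53 * 0.26 * 58.8 = 8.1026 mm^3/s


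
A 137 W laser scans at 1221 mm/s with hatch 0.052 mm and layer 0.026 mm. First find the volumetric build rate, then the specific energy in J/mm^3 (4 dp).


Build rate = 1221 * 0.052 * 0.026 = 1.650792 mm^3/s
SE = 137 / 1.650792 = 82.9905 J/mm^3


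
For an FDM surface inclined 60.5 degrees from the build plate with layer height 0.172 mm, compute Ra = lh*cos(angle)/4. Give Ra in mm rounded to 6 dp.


Ra = 0.172 * cos(60.5) / 4 = 0.021174 mm


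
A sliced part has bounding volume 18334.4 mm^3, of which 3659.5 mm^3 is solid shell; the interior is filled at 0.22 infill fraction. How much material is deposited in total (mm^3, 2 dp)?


V_infill = (18334.4 - 3659.5) * 0.22 = 3228.48
V_total = 3659.5 + 3228.48 = 6887.98 mm^3


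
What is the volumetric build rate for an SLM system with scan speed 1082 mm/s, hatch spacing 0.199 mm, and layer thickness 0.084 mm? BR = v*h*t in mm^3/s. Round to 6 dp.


Rate = 1082 * 0.199 * 0.084 = 18.086712 mm^3/s


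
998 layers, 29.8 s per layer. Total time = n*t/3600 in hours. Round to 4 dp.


t = 998 * 29.8 / 3600 = 8.2612 hrs


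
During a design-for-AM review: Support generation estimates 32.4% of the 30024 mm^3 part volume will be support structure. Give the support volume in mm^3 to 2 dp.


V_support = 30024 * 0.324 = 9727.78 mm^3


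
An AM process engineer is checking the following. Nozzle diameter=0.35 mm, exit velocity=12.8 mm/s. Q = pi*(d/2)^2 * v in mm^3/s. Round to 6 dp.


A = pi*(0.35/2)^2 = 0.09621128 mm^2
Q = 0.09621128 * 12.8 = 1.231504 mm^3/s


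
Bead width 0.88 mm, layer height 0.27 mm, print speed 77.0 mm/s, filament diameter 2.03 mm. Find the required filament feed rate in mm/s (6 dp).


Q = 0.88 * 0.27 * 77.0 = 18.2952 mm^3/s
A_fil = pi*(2.03/2)^2 = 3.23654729 mm^2
v_feed = 18.2952 / 3.23654729 = 5.65269 mm/s
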